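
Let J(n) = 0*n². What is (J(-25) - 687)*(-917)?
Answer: 629979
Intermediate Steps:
J(n) = 0
(J(-25) - 687)*(-917) = (0 - 687)*(-917) = -687*(-917) = 629979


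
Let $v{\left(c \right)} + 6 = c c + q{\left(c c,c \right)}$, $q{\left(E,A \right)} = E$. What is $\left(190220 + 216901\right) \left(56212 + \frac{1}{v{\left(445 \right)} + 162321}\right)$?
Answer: $\frac{12778230850486101}{558365} \approx 2.2885 \cdot 10^{10}$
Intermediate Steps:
$v{\left(c \right)} = -6 + 2 c^{2}$ ($v{\left(c \right)} = -6 + \left(c c + c c\right) = -6 + \left(c^{2} + c^{2}\right) = -6 + 2 c^{2}$)
$\left(190220 + 216901\right) \left(56212 + \frac{1}{v{\left(445 \right)} + 162321}\right) = \left(190220 + 216901\right) \left(56212 + \frac{1}{\left(-6 + 2 \cdot 445^{2}\right) + 162321}\right) = 407121 \left(56212 + \frac{1}{\left(-6 + 2 \cdot 198025\right) + 162321}\right) = 407121 \left(56212 + \frac{1}{\left(-6 + 396050\right) + 162321}\right) = 407121 \left(56212 + \frac{1}{396044 + 162321}\right) = 407121 \left(56212 + \frac{1}{558365}\right) = 407121 \cdot \frac{31386813381}{558365} = \frac{12778230850486101}{558365}$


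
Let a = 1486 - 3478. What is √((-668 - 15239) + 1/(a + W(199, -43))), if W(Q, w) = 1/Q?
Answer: 6*I*√69433398663101/396407 ≈ 126.12*I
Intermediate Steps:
a = -1992
√((-668 - 15239) + 1/(a + W(199, -43))) = √((-668 - 15239) + 1/(-1992 + 1/199)) = √(-15907 + 1/(-1992 + 1/199)) = √(-15907 + 1/(-396407/199)) = √(-15907 - 199/396407) = √(-6305646348/396407) = 6*I*√69433398663101/396407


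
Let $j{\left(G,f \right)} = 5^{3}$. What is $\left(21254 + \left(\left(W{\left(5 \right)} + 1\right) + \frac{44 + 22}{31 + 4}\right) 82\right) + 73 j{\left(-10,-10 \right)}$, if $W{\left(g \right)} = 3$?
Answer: $\frac{1080157}{35} \approx 30862.0$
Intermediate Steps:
$j{\left(G,f \right)} = 125$
$\left(21254 + \left(\left(W{\left(5 \right)} + 1\right) + \frac{44 + 22}{31 + 4}\right) 82\right) + 73 j{\left(-10,-10 \right)} = \left(21254 + \left(\left(3 + 1\right) + \frac{44 + 22}{31 + 4}\right) 82\right) + 73 \cdot 125 = \left(21254 + \left(4 + \frac{66}{35}\right) 82\right) + 9125 = \left(21254 + \frac{206}{35} \cdot 82\right) + 9125 = \left(21254 + \frac{16892}{35}\right) + 9125 = \frac{760782}{35} + 9125 = \frac{1080157}{35}$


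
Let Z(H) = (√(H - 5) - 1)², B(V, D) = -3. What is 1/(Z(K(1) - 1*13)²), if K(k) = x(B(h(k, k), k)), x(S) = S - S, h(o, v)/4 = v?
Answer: (1 - 3*I*√2)⁻⁴ ≈ 0.0016651 - 0.0022138*I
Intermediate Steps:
h(o, v) = 4*v
x(S) = 0
K(k) = 0
Z(H) = (-1 + √(-5 + H))² (Z(H) = (√(-5 + H) - 1)² = (-1 + √(-5 + H))²)
1/(Z(K(1) - 1*13)²) = 1/(((-1 + √(-5 + (0 - 1*13)))²)²) = 1/(((-1 + √(-5 + (0 - 13)))²)²) = 1/(((-1 + √(-5 - 13))²)²) = 1/(((-1 + √(-18))²)²) = 1/(((-1 + 3*I*√2)²)²) = 1/((-1 + 3*I*√2)⁴) = (-1 + 3*I*√2)⁻⁴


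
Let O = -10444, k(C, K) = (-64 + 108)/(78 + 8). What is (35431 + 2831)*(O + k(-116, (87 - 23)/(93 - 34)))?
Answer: -17182316340/43 ≈ -3.9959e+8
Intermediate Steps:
k(C, K) = 22/43 (k(C, K) = 44/86 = 44*(1/86) = 22/43)
(35431 + 2831)*(O + k(-116, (87 - 23)/(93 - 34))) = (35431 + 2831)*(-10444 + 22/43) = 38262*(-449070/43) = -17182316340/43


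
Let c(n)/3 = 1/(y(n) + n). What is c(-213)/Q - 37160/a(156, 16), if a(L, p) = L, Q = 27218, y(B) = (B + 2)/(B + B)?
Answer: -11445112275391/48047295777 ≈ -238.21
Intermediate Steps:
y(B) = (2 + B)/(2*B) (y(B) = (2 + B)/((2*B)) = (2 + B)*(1/(2*B)) = (2 + B)/(2*B))
c(n) = 3/(n + (2 + n)/(2*n)) (c(n) = 3/((2 + n)/(2*n) + n) = 3/(n + (2 + n)/(2*n)))
c(-213)/Q - 37160/a(156, 16) = (6*(-213)/(2 - 213 + 2*(-213)²))/27218 - 37160/156 = (6*(-213)/(2 - 213 + 2*45369))*(1/27218) - 37160*1/156 = (6*(-213)/(2 - 213 + 90738))*(1/27218) - 9290/39 = (6*(-213)/90527)*(1/27218) - 9290/39 = (6*(-213)*(1/90527))*(1/27218) - 9290/39 = -1278/90527*1/27218 - 9290/39 = -639/1231981943 - 9290/39 = -11445112275391/48047295777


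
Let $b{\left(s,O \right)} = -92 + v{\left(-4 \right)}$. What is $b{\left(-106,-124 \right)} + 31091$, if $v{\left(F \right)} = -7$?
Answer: $30992$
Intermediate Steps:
$b{\left(s,O \right)} = -99$ ($b{\left(s,O \right)} = -92 - 7 = -99$)
$b{\left(-106,-124 \right)} + 31091 = -99 + 31091 = 30992$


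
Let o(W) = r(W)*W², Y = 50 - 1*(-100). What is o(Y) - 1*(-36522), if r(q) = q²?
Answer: 506286522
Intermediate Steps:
Y = 150 (Y = 50 + 100 = 150)
o(W) = W⁴ (o(W) = W²*W² = W⁴)
o(Y) - 1*(-36522) = 150⁴ - 1*(-36522) = 506250000 + 36522 = 506286522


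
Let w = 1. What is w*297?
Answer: 297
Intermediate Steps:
w*297 = 1*297 = 297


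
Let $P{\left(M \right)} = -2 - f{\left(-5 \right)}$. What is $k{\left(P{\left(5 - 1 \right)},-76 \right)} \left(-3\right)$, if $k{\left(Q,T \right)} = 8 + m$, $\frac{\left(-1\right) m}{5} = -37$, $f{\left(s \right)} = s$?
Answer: $-579$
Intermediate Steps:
$m = 185$ ($m = \left(-5\right) \left(-37\right) = 185$)
$P{\left(M \right)} = 3$ ($P{\left(M \right)} = -2 - -5 = -2 + 5 = 3$)
$k{\left(Q,T \right)} = 193$ ($k{\left(Q,T \right)} = 8 + 185 = 193$)
$k{\left(P{\left(5 - 1 \right)},-76 \right)} \left(-3\right) = 193 \left(-3\right) = -579$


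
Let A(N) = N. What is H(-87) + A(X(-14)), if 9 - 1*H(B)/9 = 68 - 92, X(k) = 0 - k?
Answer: 311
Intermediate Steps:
X(k) = -k
H(B) = 297 (H(B) = 81 - 9*(68 - 92) = 81 - 9*(-24) = 81 + 216 = 297)
H(-87) + A(X(-14)) = 297 - 1*(-14) = 297 + 14 = 311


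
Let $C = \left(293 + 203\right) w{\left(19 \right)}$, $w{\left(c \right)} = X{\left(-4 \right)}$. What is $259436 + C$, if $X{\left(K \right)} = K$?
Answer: $257452$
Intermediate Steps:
$w{\left(c \right)} = -4$
$C = -1984$ ($C = \left(293 + 203\right) \left(-4\right) = 496 \left(-4\right) = -1984$)
$259436 + C = 259436 - 1984 = 257452$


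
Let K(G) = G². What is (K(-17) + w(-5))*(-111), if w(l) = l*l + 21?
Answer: -37185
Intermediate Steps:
w(l) = 21 + l² (w(l) = l² + 21 = 21 + l²)
(K(-17) + w(-5))*(-111) = ((-17)² + (21 + (-5)²))*(-111) = (289 + (21 + 25))*(-111) = (289 + 46)*(-111) = 335*(-111) = -37185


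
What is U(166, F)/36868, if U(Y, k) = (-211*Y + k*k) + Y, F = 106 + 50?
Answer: -2631/9217 ≈ -0.28545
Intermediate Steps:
F = 156
U(Y, k) = k² - 210*Y (U(Y, k) = (-211*Y + k²) + Y = (k² - 211*Y) + Y = k² - 210*Y)
U(166, F)/36868 = (156² - 210*166)/36868 = (24336 - 34860)*(1/36868) = -10524*1/36868 = -2631/9217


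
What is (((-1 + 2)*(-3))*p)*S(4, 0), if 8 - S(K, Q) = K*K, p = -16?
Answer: -384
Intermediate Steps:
S(K, Q) = 8 - K² (S(K, Q) = 8 - K*K = 8 - K²)
(((-1 + 2)*(-3))*p)*S(4, 0) = (((-1 + 2)*(-3))*(-16))*(8 - 1*4²) = ((1*(-3))*(-16))*(8 - 1*16) = (-3*(-16))*(8 - 16) = 48*(-8) = -384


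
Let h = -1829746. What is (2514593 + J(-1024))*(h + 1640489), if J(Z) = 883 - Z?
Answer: -476265240500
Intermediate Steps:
(2514593 + J(-1024))*(h + 1640489) = (2514593 + (883 - 1*(-1024)))*(-1829746 + 1640489) = (2514593 + (883 + 1024))*(-189257) = (2514593 + 1907)*(-189257) = 2516500*(-189257) = -476265240500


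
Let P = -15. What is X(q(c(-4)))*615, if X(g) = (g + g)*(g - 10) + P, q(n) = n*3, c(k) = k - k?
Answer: -9225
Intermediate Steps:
c(k) = 0
q(n) = 3*n
X(g) = -15 + 2*g*(-10 + g) (X(g) = (g + g)*(g - 10) - 15 = (2*g)*(-10 + g) - 15 = 2*g*(-10 + g) - 15 = -15 + 2*g*(-10 + g))
X(q(c(-4)))*615 = (-15 - 60*0 + 2*(3*0)**2)*615 = (-15 - 20*0 + 2*0**2)*615 = (-15 + 0 + 2*0)*615 = (-15 + 0 + 0)*615 = -15*615 = -9225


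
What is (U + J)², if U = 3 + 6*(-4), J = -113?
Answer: 17956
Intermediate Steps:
U = -21 (U = 3 - 24 = -21)
(U + J)² = (-21 - 113)² = (-134)² = 17956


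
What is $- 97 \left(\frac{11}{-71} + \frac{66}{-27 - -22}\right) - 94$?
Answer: $\frac{426507}{355} \approx 1201.4$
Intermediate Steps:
$- 97 \left(\frac{11}{-71} + \frac{66}{-27 - -22}\right) - 94 = - 97 \left(11 \left(- \frac{1}{71}\right) + \frac{66}{-27 + 22}\right) - 94 = - 97 \left(- \frac{11}{71} + \frac{66}{-5}\right) - 94 = - 97 \left(- \frac{11}{71} + 66 \left(- \frac{1}{5}\right)\right) - 94 = - 97 \left(- \frac{11}{71} - \frac{66}{5}\right) - 94 = \left(-97\right) \left(- \frac{4741}{355}\right) - 94 = \frac{459877}{355} - 94 = \frac{426507}{355}$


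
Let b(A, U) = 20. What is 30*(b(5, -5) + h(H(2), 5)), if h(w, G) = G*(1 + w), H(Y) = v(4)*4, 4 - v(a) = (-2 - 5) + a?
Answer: 4950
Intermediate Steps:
v(a) = 11 - a (v(a) = 4 - ((-2 - 5) + a) = 4 - (-7 + a) = 4 + (7 - a) = 11 - a)
H(Y) = 28 (H(Y) = (11 - 1*4)*4 = (11 - 4)*4 = 7*4 = 28)
30*(b(5, -5) + h(H(2), 5)) = 30*(20 + 5*(1 + 28)) = 30*(20 + 5*29) = 30*(20 + 145) = 30*165 = 4950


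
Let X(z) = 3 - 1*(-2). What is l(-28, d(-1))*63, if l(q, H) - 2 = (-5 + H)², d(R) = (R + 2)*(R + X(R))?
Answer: 189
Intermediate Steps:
X(z) = 5 (X(z) = 3 + 2 = 5)
d(R) = (2 + R)*(5 + R) (d(R) = (R + 2)*(R + 5) = (2 + R)*(5 + R))
l(q, H) = 2 + (-5 + H)²
l(-28, d(-1))*63 = (2 + (-5 + (10 + (-1)² + 7*(-1)))²)*63 = (2 + (-5 + (10 + 1 - 7))²)*63 = (2 + (-5 + 4)²)*63 = (2 + (-1)²)*63 = (2 + 1)*63 = 3*63 = 189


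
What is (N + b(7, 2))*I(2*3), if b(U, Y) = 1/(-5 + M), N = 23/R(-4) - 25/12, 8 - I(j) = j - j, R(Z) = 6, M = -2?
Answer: 90/7 ≈ 12.857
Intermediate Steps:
I(j) = 8 (I(j) = 8 - (j - j) = 8 - 1*0 = 8 + 0 = 8)
N = 7/4 (N = 23/6 - 25/12 = 7/4 ≈ 1.7500)
b(U, Y) = -⅐ (b(U, Y) = 1/(-5 - 2) = 1/(-7) = -⅐)
(N + b(7, 2))*I(2*3) = (7/4 - ⅐)*8 = (45/28)*8 = 90/7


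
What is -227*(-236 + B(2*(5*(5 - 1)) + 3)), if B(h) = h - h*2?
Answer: 63333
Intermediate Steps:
B(h) = -h (B(h) = h - 2*h = -h)
-227*(-236 + B(2*(5*(5 - 1)) + 3)) = -227*(-236 - (2*(5*(5 - 1)) + 3)) = -227*(-236 - (2*(5*4) + 3)) = -227*(-236 - (2*20 + 3)) = -227*(-236 - (40 + 3)) = -227*(-236 - 1*43) = -227*(-236 - 43) = -227*(-279) = 63333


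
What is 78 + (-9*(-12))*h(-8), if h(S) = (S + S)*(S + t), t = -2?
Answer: 17358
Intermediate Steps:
h(S) = 2*S*(-2 + S) (h(S) = (S + S)*(S - 2) = (2*S)*(-2 + S) = 2*S*(-2 + S))
78 + (-9*(-12))*h(-8) = 78 + (-9*(-12))*(2*(-8)*(-2 - 8)) = 78 + 108*(2*(-8)*(-10)) = 78 + 108*160 = 78 + 17280 = 17358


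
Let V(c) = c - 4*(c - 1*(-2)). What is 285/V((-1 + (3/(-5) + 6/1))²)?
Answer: -7125/1652 ≈ -4.3130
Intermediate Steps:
V(c) = -8 - 3*c (V(c) = c - 4*(c + 2) = c - 4*(2 + c) = c + (-8 - 4*c) = -8 - 3*c)
285/V((-1 + (3/(-5) + 6/1))²) = 285/(-8 - 3*(-1 + (3/(-5) + 6/1))²) = 285/(-8 - 3*(-1 + (3*(-⅕) + 6*1))²) = 285/(-8 - 3*(-1 + (-⅗ + 6))²) = 285/(-8 - 3*(-1 + 27/5)²) = 285/(-8 - 3*(22/5)²) = 285/(-8 - 3*484/25) = 285/(-8 - 1452/25) = 285/(-1652/25) = 285*(-25/1652) = -7125/1652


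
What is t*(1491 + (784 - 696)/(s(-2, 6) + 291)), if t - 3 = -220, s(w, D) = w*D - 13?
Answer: -6148757/19 ≈ -3.2362e+5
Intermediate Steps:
s(w, D) = -13 + D*w (s(w, D) = D*w - 13 = -13 + D*w)
t = -217 (t = 3 - 220 = -217)
t*(1491 + (784 - 696)/(s(-2, 6) + 291)) = -217*(1491 + (784 - 696)/((-13 + 6*(-2)) + 291)) = -217*(1491 + 88/((-13 - 12) + 291)) = -217*(1491 + 88/(-25 + 291)) = -217*(1491 + 88/266) = -217*(1491 + 88*(1/266)) = -217*(1491 + 44/133) = -217*198347/133 = -6148757/19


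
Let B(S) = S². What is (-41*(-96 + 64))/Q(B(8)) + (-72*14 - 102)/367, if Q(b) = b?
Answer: 12827/734 ≈ 17.475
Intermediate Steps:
(-41*(-96 + 64))/Q(B(8)) + (-72*14 - 102)/367 = (-41*(-96 + 64))/(8²) + (-72*14 - 102)/367 = -41*(-32)/64 + (-1008 - 102)*(1/367) = 1312*(1/64) - 1110*1/367 = 41/2 - 1110/367 = 12827/734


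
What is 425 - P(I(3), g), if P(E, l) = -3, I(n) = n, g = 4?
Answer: 428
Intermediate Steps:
425 - P(I(3), g) = 425 - 1*(-3) = 425 + 3 = 428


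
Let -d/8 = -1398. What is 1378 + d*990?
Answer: 11073538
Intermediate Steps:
d = 11184 (d = -8*(-1398) = 11184)
1378 + d*990 = 1378 + 11184*990 = 1378 + 11072160 = 11073538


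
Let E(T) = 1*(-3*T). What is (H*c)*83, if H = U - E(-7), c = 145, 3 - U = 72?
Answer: -1083150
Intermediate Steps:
U = -69 (U = 3 - 1*72 = 3 - 72 = -69)
E(T) = -3*T
H = -90 (H = -69 - (-3)*(-7) = -69 - 1*21 = -69 - 21 = -90)
(H*c)*83 = -90*145*83 = -13050*83 = -1083150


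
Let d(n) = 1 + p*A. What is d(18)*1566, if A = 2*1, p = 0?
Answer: 1566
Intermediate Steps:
A = 2
d(n) = 1 (d(n) = 1 + 0*2 = 1 + 0 = 1)
d(18)*1566 = 1*1566 = 1566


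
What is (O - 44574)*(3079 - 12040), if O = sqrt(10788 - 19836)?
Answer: 399427614 - 17922*I*sqrt(2262) ≈ 3.9943e+8 - 8.5238e+5*I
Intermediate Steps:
O = 2*I*sqrt(2262) (O = sqrt(-9048) = 2*I*sqrt(2262) ≈ 95.121*I)
(O - 44574)*(3079 - 12040) = (2*I*sqrt(2262) - 44574)*(3079 - 12040) = (-44574 + 2*I*sqrt(2262))*(-8961) = 399427614 - 17922*I*sqrt(2262)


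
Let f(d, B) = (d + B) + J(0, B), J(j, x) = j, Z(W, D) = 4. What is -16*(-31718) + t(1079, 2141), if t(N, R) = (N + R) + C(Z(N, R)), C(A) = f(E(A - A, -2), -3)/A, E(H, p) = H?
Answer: 2042829/4 ≈ 5.1071e+5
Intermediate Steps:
f(d, B) = B + d (f(d, B) = (d + B) + 0 = (B + d) + 0 = B + d)
C(A) = -3/A (C(A) = (-3 + (A - A))/A = (-3 + 0)/A = -3/A)
t(N, R) = -¾ + N + R (t(N, R) = (N + R) - 3/4 = (N + R) - 3*¼ = (N + R) - ¾ = -¾ + N + R)
-16*(-31718) + t(1079, 2141) = -16*(-31718) + (-¾ + 1079 + 2141) = 507488 + 12877/4 = 2042829/4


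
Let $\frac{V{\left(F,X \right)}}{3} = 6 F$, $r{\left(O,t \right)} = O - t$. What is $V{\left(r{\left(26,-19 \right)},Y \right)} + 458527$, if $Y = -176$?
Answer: $459337$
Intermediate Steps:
$V{\left(F,X \right)} = 18 F$ ($V{\left(F,X \right)} = 3 \cdot 6 F = 18 F$)
$V{\left(r{\left(26,-19 \right)},Y \right)} + 458527 = 18 \left(26 - -19\right) + 458527 = 18 \left(26 + 19\right) + 458527 = 18 \cdot 45 + 458527 = 810 + 458527 = 459337$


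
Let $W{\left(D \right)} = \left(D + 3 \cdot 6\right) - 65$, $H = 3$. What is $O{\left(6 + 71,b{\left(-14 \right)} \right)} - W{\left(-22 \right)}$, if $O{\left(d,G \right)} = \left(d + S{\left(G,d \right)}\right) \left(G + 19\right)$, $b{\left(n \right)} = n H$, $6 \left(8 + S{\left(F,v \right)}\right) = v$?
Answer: $- \frac{10879}{6} \approx -1813.2$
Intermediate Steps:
$S{\left(F,v \right)} = -8 + \frac{v}{6}$
$b{\left(n \right)} = 3 n$ ($b{\left(n \right)} = n 3 = 3 n$)
$O{\left(d,G \right)} = \left(-8 + \frac{7 d}{6}\right) \left(19 + G\right)$ ($O{\left(d,G \right)} = \left(d + \left(-8 + \frac{d}{6}\right)\right) \left(G + 19\right) = \left(-8 + \frac{7 d}{6}\right) \left(19 + G\right)$)
$W{\left(D \right)} = -47 + D$ ($W{\left(D \right)} = \left(D + 18\right) - 65 = \left(18 + D\right) - 65 = -47 + D$)
$O{\left(6 + 71,b{\left(-14 \right)} \right)} - W{\left(-22 \right)} = \left(-152 - 8 \cdot 3 \left(-14\right) + \frac{133 \left(6 + 71\right)}{6} + \frac{7 \cdot 3 \left(-14\right) \left(6 + 71\right)}{6}\right) - \left(-47 - 22\right) = \left(-152 - -336 + \frac{133}{6} \cdot 77 + \frac{7}{6} \left(-42\right) 77\right) - -69 = \left(-152 + 336 + \frac{10241}{6} - 3773\right) + 69 = - \frac{11293}{6} + 69 = - \frac{10879}{6}$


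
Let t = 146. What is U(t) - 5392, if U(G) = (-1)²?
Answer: -5391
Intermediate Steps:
U(G) = 1
U(t) - 5392 = 1 - 5392 = -5391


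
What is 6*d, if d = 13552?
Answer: 81312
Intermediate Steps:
6*d = 6*13552 = 81312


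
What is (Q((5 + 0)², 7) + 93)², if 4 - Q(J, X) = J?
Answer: 5184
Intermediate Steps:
Q(J, X) = 4 - J
(Q((5 + 0)², 7) + 93)² = ((4 - (5 + 0)²) + 93)² = ((4 - 1*5²) + 93)² = ((4 - 1*25) + 93)² = ((4 - 25) + 93)² = (-21 + 93)² = 72² = 5184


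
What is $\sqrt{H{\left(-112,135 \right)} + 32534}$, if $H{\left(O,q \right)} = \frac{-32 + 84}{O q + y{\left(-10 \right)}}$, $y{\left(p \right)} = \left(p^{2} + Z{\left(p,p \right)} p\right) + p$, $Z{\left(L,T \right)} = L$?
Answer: $\frac{2 \sqrt{453249202515}}{7465} \approx 180.37$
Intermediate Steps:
$y{\left(p \right)} = p + 2 p^{2}$ ($y{\left(p \right)} = \left(p^{2} + p p\right) + p = \left(p^{2} + p^{2}\right) + p = 2 p^{2} + p = p + 2 p^{2}$)
$H{\left(O,q \right)} = \frac{52}{190 + O q}$ ($H{\left(O,q \right)} = \frac{-32 + 84}{O q - 10 \left(1 + 2 \left(-10\right)\right)} = \frac{52}{O q - 10 \left(1 - 20\right)} = \frac{52}{O q - -190} = \frac{52}{O q + 190} = \frac{52}{190 + O q}$)
$\sqrt{H{\left(-112,135 \right)} + 32534} = \sqrt{\frac{52}{190 - 15120} + 32534} = \sqrt{\frac{52}{-14930} + 32534} = \sqrt{52 \left(- \frac{1}{14930}\right) + 32534} = \sqrt{- \frac{26}{7465} + 32534} = \sqrt{\frac{242866284}{7465}} = \frac{2 \sqrt{453249202515}}{7465}$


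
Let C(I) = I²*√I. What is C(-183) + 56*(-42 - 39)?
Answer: -4536 + 33489*I*√183 ≈ -4536.0 + 4.5303e+5*I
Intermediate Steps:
C(I) = I^(5/2)
C(-183) + 56*(-42 - 39) = (-183)^(5/2) + 56*(-42 - 39) = 33489*I*√183 + 56*(-81) = 33489*I*√183 - 4536 = -4536 + 33489*I*√183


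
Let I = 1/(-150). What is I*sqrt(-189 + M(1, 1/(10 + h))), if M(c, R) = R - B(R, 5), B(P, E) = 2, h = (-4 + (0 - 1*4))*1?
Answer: -I*sqrt(762)/300 ≈ -0.092015*I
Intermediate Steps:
h = -8 (h = (-4 + (0 - 4))*1 = (-4 - 4)*1 = -8*1 = -8)
I = -1/150 ≈ -0.0066667
M(c, R) = -2 + R (M(c, R) = R - 1*2 = R - 2 = -2 + R)
I*sqrt(-189 + M(1, 1/(10 + h))) = -sqrt(-189 + (-2 + 1/(10 - 8)))/150 = -sqrt(-189 + (-2 + 1/2))/150 = -sqrt(-189 - 3/2)/150 = -I*sqrt(762)/300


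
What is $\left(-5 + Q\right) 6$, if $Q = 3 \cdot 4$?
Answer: $42$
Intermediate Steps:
$Q = 12$
$\left(-5 + Q\right) 6 = \left(-5 + 12\right) 6 = 7 \cdot 6 = 42$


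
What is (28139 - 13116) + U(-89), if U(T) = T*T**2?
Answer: -689946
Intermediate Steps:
U(T) = T**3
(28139 - 13116) + U(-89) = (28139 - 13116) + (-89)**3 = 15023 - 704969 = -689946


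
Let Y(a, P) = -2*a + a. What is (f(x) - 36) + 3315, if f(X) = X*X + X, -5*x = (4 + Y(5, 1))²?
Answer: 81971/25 ≈ 3278.8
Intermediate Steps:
Y(a, P) = -a
x = -⅕ (x = -(4 - 1*5)²/5 = -(4 - 5)²/5 = -⅕*(-1)² = -⅕*1 = -⅕ ≈ -0.20000)
f(X) = X + X² (f(X) = X² + X = X + X²)
(f(x) - 36) + 3315 = (-(1 - ⅕)/5 - 36) + 3315 = (-⅕*⅘ - 36) + 3315 = (-4/25 - 36) + 3315 = -904/25 + 3315 = 81971/25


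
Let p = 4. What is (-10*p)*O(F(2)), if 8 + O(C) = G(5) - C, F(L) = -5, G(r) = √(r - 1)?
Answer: 40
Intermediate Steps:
G(r) = √(-1 + r)
O(C) = -6 - C (O(C) = -8 + (√(-1 + 5) - C) = -8 + (√4 - C) = -8 + (2 - C) = -6 - C)
(-10*p)*O(F(2)) = (-10*4)*(-6 - 1*(-5)) = -40*(-6 + 5) = -40*(-1) = 40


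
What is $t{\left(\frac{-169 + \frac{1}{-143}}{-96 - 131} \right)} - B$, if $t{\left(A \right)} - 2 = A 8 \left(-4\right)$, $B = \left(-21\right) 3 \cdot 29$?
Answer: $\frac{58597793}{32461} \approx 1805.2$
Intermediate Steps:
$B = -1827$ ($B = \left(-63\right) 29 = -1827$)
$t{\left(A \right)} = 2 - 32 A$ ($t{\left(A \right)} = 2 + A 8 \left(-4\right) = 2 + 8 A \left(-4\right) = 2 - 32 A$)
$t{\left(\frac{-169 + \frac{1}{-143}}{-96 - 131} \right)} - B = \left(2 - 32 \frac{-169 + \frac{1}{-143}}{-96 - 131}\right) - -1827 = \left(2 - 32 \frac{-169 - \frac{1}{143}}{-227}\right) + 1827 = \left(2 - 32 \left(\left(- \frac{24168}{143}\right) \left(- \frac{1}{227}\right)\right)\right) + 1827 = \left(2 - \frac{773376}{32461}\right) + 1827 = - \frac{708454}{32461} + 1827 = \frac{58597793}{32461}$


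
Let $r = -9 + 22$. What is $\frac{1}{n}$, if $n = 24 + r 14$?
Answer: $\frac{1}{206} \approx 0.0048544$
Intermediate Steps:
$r = 13$
$n = 206$ ($n = 24 + 13 \cdot 14 = 24 + 182 = 206$)
$\frac{1}{n} = \frac{1}{206}$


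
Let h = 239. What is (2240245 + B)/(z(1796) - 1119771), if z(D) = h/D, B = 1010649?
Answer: -5838605624/2011108477 ≈ -2.9032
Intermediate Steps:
z(D) = 239/D
(2240245 + B)/(z(1796) - 1119771) = (2240245 + 1010649)/(239/1796 - 1119771) = 3250894/(239*(1/1796) - 1119771) = 3250894/(239/1796 - 1119771) = 3250894/(-2011108477/1796) = 3250894*(-1796/2011108477) = -5838605624/2011108477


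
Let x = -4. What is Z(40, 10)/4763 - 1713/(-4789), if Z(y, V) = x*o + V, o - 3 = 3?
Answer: 8091973/22810007 ≈ 0.35476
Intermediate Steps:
o = 6 (o = 3 + 3 = 6)
Z(y, V) = -24 + V (Z(y, V) = -4*6 + V = -24 + V)
Z(40, 10)/4763 - 1713/(-4789) = (-24 + 10)/4763 - 1713/(-4789) = -14*1/4763 - 1713*(-1/4789) = -14/4763 + 1713/4789 = 8091973/22810007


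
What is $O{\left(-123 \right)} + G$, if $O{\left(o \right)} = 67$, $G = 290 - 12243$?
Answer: $-11886$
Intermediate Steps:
$G = -11953$ ($G = 290 - 12243 = -11953$)
$O{\left(-123 \right)} + G = 67 - 11953 = -11886$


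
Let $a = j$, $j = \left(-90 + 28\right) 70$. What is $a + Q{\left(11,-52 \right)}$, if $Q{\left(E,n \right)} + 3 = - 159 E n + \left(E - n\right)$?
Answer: $86668$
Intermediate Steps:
$Q{\left(E,n \right)} = -3 + E - n - 159 E n$ ($Q{\left(E,n \right)} = -3 + \left(- 159 E n + \left(E - n\right)\right) = -3 - \left(n - E + 159 E n\right) = -3 + E - n - 159 E n$)
$j = -4340$ ($j = \left(-62\right) 70 = -4340$)
$a = -4340$
$a + Q{\left(11,-52 \right)} = -4340 - \left(-60 - 90948\right) = -4340 + \left(-3 + 11 + 52 + 90948\right) = -4340 + 91008 = 86668$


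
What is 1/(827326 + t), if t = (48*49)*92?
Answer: 1/1043710 ≈ 9.5812e-7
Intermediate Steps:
t = 216384 (t = 2352*92 = 216384)
1/(827326 + t) = 1/(827326 + 216384) = 1/1043710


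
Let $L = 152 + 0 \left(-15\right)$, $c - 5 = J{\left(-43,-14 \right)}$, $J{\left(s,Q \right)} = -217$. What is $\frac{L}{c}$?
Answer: $- \frac{38}{53} \approx -0.71698$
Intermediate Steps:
$c = -212$ ($c = 5 - 217 = -212$)
$L = 152$ ($L = 152 + 0 = 152$)
$\frac{L}{c} = \frac{152}{-212} = 152 \left(- \frac{1}{212}\right) = - \frac{38}{53}$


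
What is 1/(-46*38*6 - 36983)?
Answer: -1/47471 ≈ -2.1065e-5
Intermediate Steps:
1/(-46*38*6 - 36983) = 1/(-1748*6 - 36983) = 1/(-10488 - 36983) = 1/(-47471) = -1/47471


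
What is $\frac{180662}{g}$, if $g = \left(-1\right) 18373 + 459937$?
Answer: $\frac{90331}{220782} \approx 0.40914$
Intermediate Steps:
$g = 441564$ ($g = -18373 + 459937 = 441564$)
$\frac{180662}{g} = \frac{180662}{441564} = 180662 \cdot \frac{1}{441564} = \frac{90331}{220782}$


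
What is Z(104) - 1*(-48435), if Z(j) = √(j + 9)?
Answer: 48435 + √113 ≈ 48446.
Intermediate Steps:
Z(j) = √(9 + j)
Z(104) - 1*(-48435) = √(9 + 104) - 1*(-48435) = √113 + 48435 = 48435 + √113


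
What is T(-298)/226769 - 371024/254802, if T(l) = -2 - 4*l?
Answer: -41916763538/28890597369 ≈ -1.4509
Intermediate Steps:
T(-298)/226769 - 371024/254802 = (-2 - 4*(-298))/226769 - 371024/254802 = (-2 + 1192)*(1/226769) - 371024*1/254802 = 1190*(1/226769) - 185512/127401 = 1190/226769 - 185512/127401 = -41916763538/28890597369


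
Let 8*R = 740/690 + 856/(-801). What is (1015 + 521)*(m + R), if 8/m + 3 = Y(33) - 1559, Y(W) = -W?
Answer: -68315008/9794895 ≈ -6.9745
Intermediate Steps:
R = 35/73692 (R = (740/690 + 856/(-801))/8 = (740*(1/690) + 856*(-1/801))/8 = (74/69 - 856/801)/8 = (⅛)*(70/18423) = 35/73692 ≈ 0.00047495)
m = -8/1595 (m = 8/(-3 + (-1*33 - 1559)) = 8/(-3 + (-33 - 1559)) = 8/(-3 - 1592) = 8/(-1595) = 8*(-1/1595) = -8/1595 ≈ -0.0050157)
(1015 + 521)*(m + R) = (1015 + 521)*(-8/1595 + 35/73692) = 1536*(-533711/117538740) = -68315008/9794895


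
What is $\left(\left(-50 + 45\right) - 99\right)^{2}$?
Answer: $10816$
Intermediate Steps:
$\left(\left(-50 + 45\right) - 99\right)^{2} = \left(-5 - 99\right)^{2} = \left(-104\right)^{2} = 10816$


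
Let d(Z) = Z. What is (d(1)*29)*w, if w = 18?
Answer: 522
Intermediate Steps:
(d(1)*29)*w = (1*29)*18 = 29*18 = 522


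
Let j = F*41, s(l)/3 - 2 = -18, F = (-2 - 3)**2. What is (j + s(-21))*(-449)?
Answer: -438673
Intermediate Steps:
F = 25 (F = (-5)**2 = 25)
s(l) = -48 (s(l) = 6 + 3*(-18) = 6 - 54 = -48)
j = 1025 (j = 25*41 = 1025)
(j + s(-21))*(-449) = (1025 - 48)*(-449) = 977*(-449) = -438673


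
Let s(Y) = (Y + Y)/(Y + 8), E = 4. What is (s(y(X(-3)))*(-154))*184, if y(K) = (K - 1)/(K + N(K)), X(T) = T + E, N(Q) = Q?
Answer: 0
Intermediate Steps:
X(T) = 4 + T (X(T) = T + 4 = 4 + T)
y(K) = (-1 + K)/(2*K) (y(K) = (K - 1)/(K + K) = (-1 + K)/((2*K)) = (-1 + K)*(1/(2*K)) = (-1 + K)/(2*K))
s(Y) = 2*Y/(8 + Y) (s(Y) = (2*Y)/(8 + Y) = 2*Y/(8 + Y))
(s(y(X(-3)))*(-154))*184 = ((2*((-1 + (4 - 3))/(2*(4 - 3)))/(8 + (-1 + (4 - 3))/(2*(4 - 3))))*(-154))*184 = ((2*((½)*(-1 + 1)/1)/(8 + (½)*(-1 + 1)/1))*(-154))*184 = ((2*((½)*1*0)/(8 + (½)*1*0))*(-154))*184 = ((2*0/(8 + 0))*(-154))*184 = ((2*0/8)*(-154))*184 = ((2*0*(⅛))*(-154))*184 = (0*(-154))*184 = 0*184 = 0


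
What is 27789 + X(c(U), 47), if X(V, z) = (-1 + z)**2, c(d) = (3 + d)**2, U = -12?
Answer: 29905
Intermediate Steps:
27789 + X(c(U), 47) = 27789 + (-1 + 47)**2 = 27789 + 46**2 = 27789 + 2116 = 29905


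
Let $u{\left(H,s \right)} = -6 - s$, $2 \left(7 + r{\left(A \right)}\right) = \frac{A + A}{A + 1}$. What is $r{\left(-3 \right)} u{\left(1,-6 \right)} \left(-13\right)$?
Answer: $0$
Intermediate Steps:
$r{\left(A \right)} = -7 + \frac{A}{1 + A}$ ($r{\left(A \right)} = -7 + \frac{\left(A + A\right) \frac{1}{A + 1}}{2} = -7 + \frac{2 A \frac{1}{1 + A}}{2} = -7 + \frac{A}{1 + A}$)
$r{\left(-3 \right)} u{\left(1,-6 \right)} \left(-13\right) = \frac{-7 - -18}{1 - 3} \left(-6 - -6\right) \left(-13\right) = \frac{-7 + 18}{-2} \left(-6 + 6\right) \left(-13\right) = \left(- \frac{1}{2}\right) 11 \cdot 0 \left(-13\right) = \left(- \frac{11}{2}\right) 0 \left(-13\right) = 0 \left(-13\right) = 0$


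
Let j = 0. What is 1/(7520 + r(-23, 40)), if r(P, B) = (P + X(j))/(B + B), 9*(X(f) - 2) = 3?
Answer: 120/902369 ≈ 0.00013298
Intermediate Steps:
X(f) = 7/3 (X(f) = 2 + (⅑)*3 = 2 + ⅓ = 7/3)
r(P, B) = (7/3 + P)/(2*B) (r(P, B) = (P + 7/3)/(B + B) = (7/3 + P)/((2*B)) = (7/3 + P)*(1/(2*B)) = (7/3 + P)/(2*B))
1/(7520 + r(-23, 40)) = 1/(7520 + (⅙)*(7 + 3*(-23))/40) = 1/(7520 + (⅙)*(1/40)*(7 - 69)) = 1/(7520 + (⅙)*(1/40)*(-62)) = 1/(7520 - 31/120) = 1/(902369/120) = 120/902369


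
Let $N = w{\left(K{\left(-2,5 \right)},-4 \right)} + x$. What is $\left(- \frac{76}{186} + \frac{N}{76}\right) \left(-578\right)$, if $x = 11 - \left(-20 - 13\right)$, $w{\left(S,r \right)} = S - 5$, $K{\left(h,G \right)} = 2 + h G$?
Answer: $\frac{1445}{3534} \approx 0.40889$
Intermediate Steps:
$K{\left(h,G \right)} = 2 + G h$
$w{\left(S,r \right)} = -5 + S$
$x = 44$ ($x = 11 - \left(-20 - 13\right) = 11 - -33 = 11 + 33 = 44$)
$N = 31$ ($N = \left(-5 + \left(2 + 5 \left(-2\right)\right)\right) + 44 = \left(-5 + \left(2 - 10\right)\right) + 44 = \left(-5 - 8\right) + 44 = -13 + 44 = 31$)
$\left(- \frac{76}{186} + \frac{N}{76}\right) \left(-578\right) = \left(- \frac{76}{186} + \frac{31}{76}\right) \left(-578\right) = \left(\left(-76\right) \frac{1}{186} + 31 \cdot \frac{1}{76}\right) \left(-578\right) = \left(- \frac{38}{93} + \frac{31}{76}\right) \left(-578\right) = \left(- \frac{5}{7068}\right) \left(-578\right) = \frac{1445}{3534}$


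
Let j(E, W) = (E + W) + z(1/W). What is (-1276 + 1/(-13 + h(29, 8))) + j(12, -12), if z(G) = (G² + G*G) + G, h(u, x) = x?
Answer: -459457/360 ≈ -1276.3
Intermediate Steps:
z(G) = G + 2*G² (z(G) = (G² + G²) + G = 2*G² + G = G + 2*G²)
j(E, W) = E + W + (1 + 2/W)/W (j(E, W) = (E + W) + (1 + 2/W)/W = E + W + (1 + 2/W)/W)
(-1276 + 1/(-13 + h(29, 8))) + j(12, -12) = (-1276 + 1/(-13 + 8)) + (12 - 12 + 1/(-12) + 2/(-12)²) = (-1276 + 1/(-5)) + (12 - 12 - 1/12 + 2*(1/144)) = (-1276 - ⅕) + (12 - 12 - 1/12 + 1/72) = -6381/5 - 5/72 = -459457/360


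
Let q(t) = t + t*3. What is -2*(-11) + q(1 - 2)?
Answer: 18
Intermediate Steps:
q(t) = 4*t (q(t) = t + 3*t = 4*t)
-2*(-11) + q(1 - 2) = -2*(-11) + 4*(1 - 2) = 22 + 4*(-1) = 22 - 4 = 18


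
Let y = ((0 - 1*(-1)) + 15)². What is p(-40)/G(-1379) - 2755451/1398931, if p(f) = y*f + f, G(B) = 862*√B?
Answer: -2755451/1398931 + 5140*I*√1379/594349 ≈ -1.9697 + 0.32115*I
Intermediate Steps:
y = 256 (y = ((0 + 1) + 15)² = (1 + 15)² = 16² = 256)
p(f) = 257*f (p(f) = 256*f + f = 257*f)
p(-40)/G(-1379) - 2755451/1398931 = (257*(-40))/((862*√(-1379))) - 2755451/1398931 = -10280*(-I*√1379/1188698) - 2755451*1/1398931 = -10280*(-I*√1379/1188698) - 2755451/1398931 = -(-5140)*I*√1379/594349 - 2755451/1398931 = 5140*I*√1379/594349 - 2755451/1398931 = -2755451/1398931 + 5140*I*√1379/594349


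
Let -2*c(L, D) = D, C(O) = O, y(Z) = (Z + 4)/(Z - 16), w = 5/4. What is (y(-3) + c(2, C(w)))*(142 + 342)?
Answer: -12463/38 ≈ -327.97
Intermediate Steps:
w = 5/4 (w = 5*(1/4) = 5/4 ≈ 1.2500)
y(Z) = (4 + Z)/(-16 + Z)
c(L, D) = -D/2
(y(-3) + c(2, C(w)))*(142 + 342) = ((4 - 3)/(-16 - 3) - 1/2*5/4)*(142 + 342) = (1/(-19) - 5/8)*484 = (-1/19*1 - 5/8)*484 = (-1/19 - 5/8)*484 = -103/152*484 = -12463/38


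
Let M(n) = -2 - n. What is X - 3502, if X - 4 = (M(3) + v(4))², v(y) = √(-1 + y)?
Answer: -3498 + (5 - √3)² ≈ -3487.3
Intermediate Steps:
X = 4 + (-5 + √3)² (X = 4 + ((-2 - 1*3) + √(-1 + 4))² = 4 + ((-2 - 3) + √3)² = 4 + (-5 + √3)² ≈ 14.679)
X - 3502 = (32 - 10*√3) - 3502 = -3470 - 10*√3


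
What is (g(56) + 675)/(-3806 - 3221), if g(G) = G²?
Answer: -3811/7027 ≈ -0.54234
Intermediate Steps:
(g(56) + 675)/(-3806 - 3221) = (56² + 675)/(-3806 - 3221) = (3136 + 675)/(-7027) = 3811*(-1/7027) = -3811/7027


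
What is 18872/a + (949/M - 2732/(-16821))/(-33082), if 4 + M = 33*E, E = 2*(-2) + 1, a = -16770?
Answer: -180236136733057/160200034418970 ≈ -1.1251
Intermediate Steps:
E = -3 (E = -4 + 1 = -3)
M = -103 (M = -4 + 33*(-3) = -4 - 99 = -103)
18872/a + (949/M - 2732/(-16821))/(-33082) = 18872/(-16770) + (949/(-103) - 2732/(-16821))/(-33082) = 18872*(-1/16770) + (949*(-1/103) - 2732*(-1/16821))*(-1/33082) = -9436/8385 + (-949/103 + 2732/16821)*(-1/33082) = -9436/8385 - 15681733/1732563*(-1/33082) = -9436/8385 + 15681733/57316649166 = -180236136733057/160200034418970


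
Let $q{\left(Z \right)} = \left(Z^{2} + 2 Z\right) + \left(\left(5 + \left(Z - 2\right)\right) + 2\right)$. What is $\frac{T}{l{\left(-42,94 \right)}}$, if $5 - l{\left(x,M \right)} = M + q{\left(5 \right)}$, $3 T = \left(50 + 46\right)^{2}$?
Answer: $- \frac{1536}{67} \approx -22.925$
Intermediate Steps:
$T = 3072$ ($T = \frac{\left(50 + 46\right)^{2}}{3} = \frac{96^{2}}{3} = \frac{1}{3} \cdot 9216 = 3072$)
$q{\left(Z \right)} = 5 + Z^{2} + 3 Z$ ($q{\left(Z \right)} = \left(Z^{2} + 2 Z\right) + \left(\left(5 + \left(-2 + Z\right)\right) + 2\right) = \left(Z^{2} + 2 Z\right) + \left(\left(3 + Z\right) + 2\right) = \left(Z^{2} + 2 Z\right) + \left(5 + Z\right) = 5 + Z^{2} + 3 Z$)
$l{\left(x,M \right)} = -40 - M$ ($l{\left(x,M \right)} = 5 - \left(M + \left(5 + 5^{2} + 3 \cdot 5\right)\right) = 5 - \left(M + \left(5 + 25 + 15\right)\right) = 5 - \left(M + 45\right) = 5 - \left(45 + M\right) = -40 - M$)
$\frac{T}{l{\left(-42,94 \right)}} = \frac{3072}{-40 - 94} = \frac{3072}{-134} = 3072 \left(- \frac{1}{134}\right) = - \frac{1536}{67}$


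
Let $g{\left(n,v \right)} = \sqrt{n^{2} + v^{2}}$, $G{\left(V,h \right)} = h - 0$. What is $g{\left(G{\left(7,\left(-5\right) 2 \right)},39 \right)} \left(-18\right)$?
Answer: $- 18 \sqrt{1621} \approx -724.71$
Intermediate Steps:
$G{\left(V,h \right)} = h$ ($G{\left(V,h \right)} = h + 0 = h$)
$g{\left(G{\left(7,\left(-5\right) 2 \right)},39 \right)} \left(-18\right) = \sqrt{\left(\left(-5\right) 2\right)^{2} + 39^{2}} \left(-18\right) = \sqrt{\left(-10\right)^{2} + 1521} \left(-18\right) = \sqrt{100 + 1521} \left(-18\right) = \sqrt{1621} \left(-18\right) = - 18 \sqrt{1621}$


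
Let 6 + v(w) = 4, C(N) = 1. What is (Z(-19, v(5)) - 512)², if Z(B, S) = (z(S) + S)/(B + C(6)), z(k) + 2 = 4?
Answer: 262144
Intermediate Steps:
z(k) = 2 (z(k) = -2 + 4 = 2)
v(w) = -2 (v(w) = -6 + 4 = -2)
Z(B, S) = (2 + S)/(1 + B) (Z(B, S) = (2 + S)/(B + 1) = (2 + S)/(1 + B))
(Z(-19, v(5)) - 512)² = ((2 - 2)/(1 - 19) - 512)² = (0/(-18) - 512)² = (-1/18*0 - 512)² = (0 - 512)² = (-512)² = 262144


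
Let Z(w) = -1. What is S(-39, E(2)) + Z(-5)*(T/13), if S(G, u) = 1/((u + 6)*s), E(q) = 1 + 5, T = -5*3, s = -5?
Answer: 887/780 ≈ 1.1372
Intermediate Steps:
T = -15
E(q) = 6
S(G, u) = 1/(-30 - 5*u) (S(G, u) = 1/((u + 6)*(-5)) = 1/((6 + u)*(-5)) = 1/(-30 - 5*u))
S(-39, E(2)) + Z(-5)*(T/13) = -1/(30 + 5*6) - (-15)/13 = -1/(30 + 30) - (-15)/13 = -1/60 - 1*(-15/13) = -1*1/60 + 15/13 = -1/60 + 15/13 = 887/780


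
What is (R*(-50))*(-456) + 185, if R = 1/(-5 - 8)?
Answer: -20395/13 ≈ -1568.8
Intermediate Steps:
R = -1/13 (R = 1/(-13) = -1/13 ≈ -0.076923)
(R*(-50))*(-456) + 185 = -1/13*(-50)*(-456) + 185 = (50/13)*(-456) + 185 = -22800/13 + 185 = -20395/13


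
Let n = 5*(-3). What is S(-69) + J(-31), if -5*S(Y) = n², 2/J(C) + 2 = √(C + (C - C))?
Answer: -1579/35 - 2*I*√31/35 ≈ -45.114 - 0.31816*I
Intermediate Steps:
n = -15
J(C) = 2/(-2 + √C) (J(C) = 2/(-2 + √(C + (C - C))) = 2/(-2 + √(C + 0)) = 2/(-2 + √C))
S(Y) = -45 (S(Y) = -⅕*(-15)² = -⅕*225 = -45)
S(-69) + J(-31) = -45 + 2/(-2 + √(-31)) = -45 + 2/(-2 + I*√31)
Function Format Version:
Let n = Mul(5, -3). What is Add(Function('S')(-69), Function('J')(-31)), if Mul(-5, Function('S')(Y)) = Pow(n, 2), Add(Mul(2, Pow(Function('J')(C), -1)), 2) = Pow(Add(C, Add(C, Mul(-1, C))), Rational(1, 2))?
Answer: Add(Rational(-1579, 35), Mul(Rational(-2, 35), I, Pow(31, Rational(1, 2)))) ≈ Add(-45.114, Mul(-0.31816, I))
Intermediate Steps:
n = -15
Function('J')(C) = Mul(2, Pow(Add(-2, Pow(C, Rational(1, 2))), -1)) (Function('J')(C) = Mul(2, Pow(Add(-2, Pow(Add(C, Add(C, Mul(-1, C))), Rational(1, 2))), -1)) = Mul(2, Pow(Add(-2, Pow(Add(C, 0), Rational(1, 2))), -1)) = Mul(2, Pow(Add(-2, Pow(C, Rational(1, 2))), -1)))
Function('S')(Y) = -45 (Function('S')(Y) = Mul(Rational(-1, 5), Pow(-15, 2)) = Mul(Rational(-1, 5), 225) = -45)
Add(Function('S')(-69), Function('J')(-31)) = Add(-45, Mul(2, Pow(Add(-2, Pow(-31, Rational(1, 2))), -1))) = Add(-45, Mul(2, Pow(Add(-2, Mul(I, Pow(31, Rational(1, 2)))), -1)))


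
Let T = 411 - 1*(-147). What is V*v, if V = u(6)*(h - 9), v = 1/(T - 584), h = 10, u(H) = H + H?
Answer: -6/13 ≈ -0.46154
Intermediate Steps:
u(H) = 2*H
T = 558 (T = 411 + 147 = 558)
v = -1/26 (v = 1/(558 - 584) = 1/(-26) = -1/26 ≈ -0.038462)
V = 12 (V = (2*6)*(10 - 9) = 12*1 = 12)
V*v = 12*(-1/26) = -6/13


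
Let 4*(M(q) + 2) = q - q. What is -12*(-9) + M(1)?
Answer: 106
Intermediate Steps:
M(q) = -2 (M(q) = -2 + (q - q)/4 = -2 + (¼)*0 = -2 + 0 = -2)
-12*(-9) + M(1) = -12*(-9) - 2 = 108 - 2 = 106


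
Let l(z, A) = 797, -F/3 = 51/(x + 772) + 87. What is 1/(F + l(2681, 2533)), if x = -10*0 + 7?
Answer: 779/417391 ≈ 0.0018664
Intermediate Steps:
x = 7 (x = 0 + 7 = 7)
F = -203472/779 (F = -3*(51/(7 + 772) + 87) = -3*(51/779 + 87) = -3*67824/779 = -203472/779 ≈ -261.20)
1/(F + l(2681, 2533)) = 1/(-203472/779 + 797) = 1/(417391/779) = 779/417391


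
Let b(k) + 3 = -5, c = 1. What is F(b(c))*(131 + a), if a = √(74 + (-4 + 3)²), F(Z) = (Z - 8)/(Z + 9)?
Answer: -2096 - 80*√3 ≈ -2234.6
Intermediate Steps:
b(k) = -8 (b(k) = -3 - 5 = -8)
F(Z) = (-8 + Z)/(9 + Z)
a = 5*√3 (a = √(74 + (-1)²) = √(74 + 1) = √75 = 5*√3 ≈ 8.6602)
F(b(c))*(131 + a) = ((-8 - 8)/(9 - 8))*(131 + 5*√3) = (-16/1)*(131 + 5*√3) = (1*(-16))*(131 + 5*√3) = -16*(131 + 5*√3) = -2096 - 80*√3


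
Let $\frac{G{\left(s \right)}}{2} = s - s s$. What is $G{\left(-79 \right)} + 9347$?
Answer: $-3293$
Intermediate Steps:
$G{\left(s \right)} = - 2 s^{2} + 2 s$ ($G{\left(s \right)} = 2 \left(s - s s\right) = 2 \left(s - s^{2}\right) = - 2 s^{2} + 2 s$)
$G{\left(-79 \right)} + 9347 = 2 \left(-79\right) \left(1 - -79\right) + 9347 = 2 \left(-79\right) \left(1 + 79\right) + 9347 = 2 \left(-79\right) 80 + 9347 = -12640 + 9347 = -3293$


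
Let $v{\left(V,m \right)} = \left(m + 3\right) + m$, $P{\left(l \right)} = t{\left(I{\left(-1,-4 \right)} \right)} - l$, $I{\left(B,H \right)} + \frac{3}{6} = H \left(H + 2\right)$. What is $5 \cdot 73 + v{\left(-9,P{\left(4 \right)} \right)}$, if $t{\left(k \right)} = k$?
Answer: $375$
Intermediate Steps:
$I{\left(B,H \right)} = - \frac{1}{2} + H \left(2 + H\right)$ ($I{\left(B,H \right)} = - \frac{1}{2} + H \left(H + 2\right) = - \frac{1}{2} + H \left(2 + H\right)$)
$P{\left(l \right)} = \frac{15}{2} - l$ ($P{\left(l \right)} = \left(- \frac{1}{2} + \left(-4\right)^{2} + 2 \left(-4\right)\right) - l = \left(- \frac{1}{2} + 16 - 8\right) - l = \frac{15}{2} - l$)
$v{\left(V,m \right)} = 3 + 2 m$ ($v{\left(V,m \right)} = \left(3 + m\right) + m = 3 + 2 m$)
$5 \cdot 73 + v{\left(-9,P{\left(4 \right)} \right)} = 5 \cdot 73 + \left(3 + 2 \left(\frac{15}{2} - 4\right)\right) = 365 + \left(3 + 2 \left(\frac{15}{2} - 4\right)\right) = 365 + \left(3 + 2 \cdot \frac{7}{2}\right) = 365 + \left(3 + 7\right) = 365 + 10 = 375$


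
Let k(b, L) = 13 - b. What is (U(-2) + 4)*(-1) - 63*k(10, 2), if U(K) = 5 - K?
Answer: -200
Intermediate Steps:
(U(-2) + 4)*(-1) - 63*k(10, 2) = ((5 - 1*(-2)) + 4)*(-1) - 63*(13 - 1*10) = ((5 + 2) + 4)*(-1) - 63*(13 - 10) = (7 + 4)*(-1) - 63*3 = 11*(-1) - 189 = -11 - 189 = -200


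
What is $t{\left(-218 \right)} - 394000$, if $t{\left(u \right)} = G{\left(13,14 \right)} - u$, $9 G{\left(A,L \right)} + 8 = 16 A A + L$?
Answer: $- \frac{3541328}{9} \approx -3.9348 \cdot 10^{5}$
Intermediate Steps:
$G{\left(A,L \right)} = - \frac{8}{9} + \frac{L}{9} + \frac{16 A^{2}}{9}$ ($G{\left(A,L \right)} = - \frac{8}{9} + \frac{16 A A + L}{9} = - \frac{8}{9} + \frac{16 A^{2} + L}{9} = - \frac{8}{9} + \frac{L + 16 A^{2}}{9} = - \frac{8}{9} + \left(\frac{L}{9} + \frac{16 A^{2}}{9}\right) = - \frac{8}{9} + \frac{L}{9} + \frac{16 A^{2}}{9}$)
$t{\left(u \right)} = \frac{2710}{9} - u$ ($t{\left(u \right)} = \left(- \frac{8}{9} + \frac{1}{9} \cdot 14 + \frac{16 \cdot 13^{2}}{9}\right) - u = \left(- \frac{8}{9} + \frac{14}{9} + \frac{16}{9} \cdot 169\right) - u = \left(- \frac{8}{9} + \frac{14}{9} + \frac{2704}{9}\right) - u = \frac{2710}{9} - u$)
$t{\left(-218 \right)} - 394000 = \left(\frac{2710}{9} - -218\right) - 394000 = \left(\frac{2710}{9} + 218\right) - 394000 = \frac{4672}{9} - 394000 = - \frac{3541328}{9}$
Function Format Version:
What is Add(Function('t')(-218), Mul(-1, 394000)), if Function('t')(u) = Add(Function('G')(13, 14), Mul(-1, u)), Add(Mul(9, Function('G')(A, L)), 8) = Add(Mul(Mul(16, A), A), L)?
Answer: Rational(-3541328, 9) ≈ -3.9348e+5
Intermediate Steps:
Function('G')(A, L) = Add(Rational(-8, 9), Mul(Rational(1, 9), L), Mul(Rational(16, 9), Pow(A, 2))) (Function('G')(A, L) = Add(Rational(-8, 9), Mul(Rational(1, 9), Add(Mul(Mul(16, A), A), L))) = Add(Rational(-8, 9), Mul(Rational(1, 9), Add(Mul(16, Pow(A, 2)), L))) = Add(Rational(-8, 9), Mul(Rational(1, 9), Add(L, Mul(16, Pow(A, 2))))) = Add(Rational(-8, 9), Add(Mul(Rational(1, 9), L), Mul(Rational(16, 9), Pow(A, 2)))) = Add(Rational(-8, 9), Mul(Rational(1, 9), L), Mul(Rational(16, 9), Pow(A, 2))))
Function('t')(u) = Add(Rational(2710, 9), Mul(-1, u)) (Function('t')(u) = Add(Add(Rational(-8, 9), Mul(Rational(1, 9), 14), Mul(Rational(16, 9), Pow(13, 2))), Mul(-1, u)) = Add(Add(Rational(-8, 9), Rational(14, 9), Mul(Rational(16, 9), 169)), Mul(-1, u)) = Add(Add(Rational(-8, 9), Rational(14, 9), Rational(2704, 9)), Mul(-1, u)) = Add(Rational(2710, 9), Mul(-1, u)))
Add(Function('t')(-218), Mul(-1, 394000)) = Add(Add(Rational(2710, 9), Mul(-1, -218)), Mul(-1, 394000)) = Add(Add(Rational(2710, 9), 218), -394000) = Add(Rational(4672, 9), -394000) = Rational(-3541328, 9)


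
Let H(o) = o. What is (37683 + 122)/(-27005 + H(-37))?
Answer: -37805/27042 ≈ -1.3980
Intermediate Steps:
(37683 + 122)/(-27005 + H(-37)) = (37683 + 122)/(-27005 - 37) = 37805/(-27042) = 37805*(-1/27042) = -37805/27042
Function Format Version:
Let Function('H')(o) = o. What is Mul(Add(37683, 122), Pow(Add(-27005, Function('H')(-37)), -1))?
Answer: Rational(-37805, 27042) ≈ -1.3980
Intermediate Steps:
Mul(Add(37683, 122), Pow(Add(-27005, Function('H')(-37)), -1)) = Mul(Add(37683, 122), Pow(Add(-27005, -37), -1)) = Mul(37805, Pow(-27042, -1)) = Mul(37805, Rational(-1, 27042)) = Rational(-37805, 27042)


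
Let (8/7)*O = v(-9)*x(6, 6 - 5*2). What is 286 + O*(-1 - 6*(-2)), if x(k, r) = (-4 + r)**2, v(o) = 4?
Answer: 2750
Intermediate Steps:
O = 224 (O = 7*(4*(-4 + (6 - 5*2))**2)/8 = 7*(4*(-4 + (6 - 10))**2)/8 = 7*(4*(-4 - 4)**2)/8 = 7*(4*(-8)**2)/8 = 7*(4*64)/8 = (7/8)*256 = 224)
286 + O*(-1 - 6*(-2)) = 286 + 224*(-1 - 6*(-2)) = 286 + 224*(-1 + 12) = 286 + 224*11 = 286 + 2464 = 2750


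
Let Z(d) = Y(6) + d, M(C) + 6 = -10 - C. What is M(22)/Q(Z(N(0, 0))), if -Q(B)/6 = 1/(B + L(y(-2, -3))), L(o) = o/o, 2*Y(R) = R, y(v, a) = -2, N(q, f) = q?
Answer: 76/3 ≈ 25.333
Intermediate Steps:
Y(R) = R/2
L(o) = 1
M(C) = -16 - C (M(C) = -6 + (-10 - C) = -16 - C)
Z(d) = 3 + d (Z(d) = (1/2)*6 + d = 3 + d)
Q(B) = -6/(1 + B) (Q(B) = -6/(B + 1) = -6/(1 + B))
M(22)/Q(Z(N(0, 0))) = (-16 - 1*22)/((-6/(1 + (3 + 0)))) = (-16 - 22)/((-6/(1 + 3))) = -38/((-6/4)) = -38/((-6*1/4)) = -38/(-3/2) = -38*(-2/3) = 76/3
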